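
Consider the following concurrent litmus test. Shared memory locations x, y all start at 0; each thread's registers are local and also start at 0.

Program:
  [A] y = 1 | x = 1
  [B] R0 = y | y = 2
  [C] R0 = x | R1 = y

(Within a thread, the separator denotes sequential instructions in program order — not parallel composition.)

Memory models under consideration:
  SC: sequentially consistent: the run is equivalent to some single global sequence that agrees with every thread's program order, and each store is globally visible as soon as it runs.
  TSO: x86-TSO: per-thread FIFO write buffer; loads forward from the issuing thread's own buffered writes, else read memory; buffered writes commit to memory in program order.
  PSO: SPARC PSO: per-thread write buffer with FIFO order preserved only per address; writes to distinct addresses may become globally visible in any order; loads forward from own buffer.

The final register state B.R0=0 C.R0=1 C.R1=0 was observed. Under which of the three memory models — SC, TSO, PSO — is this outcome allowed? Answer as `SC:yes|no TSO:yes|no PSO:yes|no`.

SC:no TSO:no PSO:yes

outcome vector order: (B.R0,C.R0,C.R1)
SC (10): 000, 001, 002, 011, 012, 100, 101, 102, 111, 112
TSO (10): 000, 001, 002, 011, 012, 100, 101, 102, 111, 112
PSO (12): 000, 001, 002, 010, 011, 012, 100, 101, 102, 110, 111, 112
target 010 ∈ {PSO}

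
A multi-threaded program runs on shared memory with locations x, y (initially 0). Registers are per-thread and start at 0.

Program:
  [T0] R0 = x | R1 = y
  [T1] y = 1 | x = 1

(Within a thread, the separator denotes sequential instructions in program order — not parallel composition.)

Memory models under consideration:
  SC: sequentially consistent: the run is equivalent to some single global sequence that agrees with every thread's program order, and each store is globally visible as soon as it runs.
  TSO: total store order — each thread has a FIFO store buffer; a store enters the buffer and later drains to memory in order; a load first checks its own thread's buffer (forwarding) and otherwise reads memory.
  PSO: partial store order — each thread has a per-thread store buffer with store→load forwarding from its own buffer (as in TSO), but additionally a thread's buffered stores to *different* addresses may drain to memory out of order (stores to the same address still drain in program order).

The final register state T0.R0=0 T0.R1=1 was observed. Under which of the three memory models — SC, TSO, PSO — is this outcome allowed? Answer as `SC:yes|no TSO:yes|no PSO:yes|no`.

outcome vector order: (T0.R0,T0.R1)
SC: 3 outcomes — {00; 01; 11}
TSO: 3 outcomes — {00; 01; 11}
PSO: 4 outcomes — {00; 01; 10; 11}
target 01 ∈ {SC,TSO,PSO}

SC:yes TSO:yes PSO:yes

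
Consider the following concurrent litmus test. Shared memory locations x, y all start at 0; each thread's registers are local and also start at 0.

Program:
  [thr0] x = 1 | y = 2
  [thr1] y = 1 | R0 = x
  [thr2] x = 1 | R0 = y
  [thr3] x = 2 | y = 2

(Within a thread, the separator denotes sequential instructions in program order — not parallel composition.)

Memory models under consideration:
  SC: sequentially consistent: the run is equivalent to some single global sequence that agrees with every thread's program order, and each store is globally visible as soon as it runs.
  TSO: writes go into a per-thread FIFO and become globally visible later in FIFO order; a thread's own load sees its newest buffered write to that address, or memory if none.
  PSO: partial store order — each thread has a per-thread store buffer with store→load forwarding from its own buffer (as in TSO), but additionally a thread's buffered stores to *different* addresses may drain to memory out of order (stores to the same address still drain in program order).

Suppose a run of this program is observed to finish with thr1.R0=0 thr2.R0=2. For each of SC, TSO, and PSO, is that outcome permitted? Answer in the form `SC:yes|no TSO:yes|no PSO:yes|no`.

SC:yes TSO:yes PSO:yes

outcome vector order: (thr1.R0,thr2.R0)
SC (8): (0,1) (0,2) (1,0) (1,1) (1,2) (2,0) (2,1) (2,2)
TSO (9): (0,0) (0,1) (0,2) (1,0) (1,1) (1,2) (2,0) (2,1) (2,2)
PSO (9): (0,0) (0,1) (0,2) (1,0) (1,1) (1,2) (2,0) (2,1) (2,2)
target (0,2) ∈ {SC,TSO,PSO}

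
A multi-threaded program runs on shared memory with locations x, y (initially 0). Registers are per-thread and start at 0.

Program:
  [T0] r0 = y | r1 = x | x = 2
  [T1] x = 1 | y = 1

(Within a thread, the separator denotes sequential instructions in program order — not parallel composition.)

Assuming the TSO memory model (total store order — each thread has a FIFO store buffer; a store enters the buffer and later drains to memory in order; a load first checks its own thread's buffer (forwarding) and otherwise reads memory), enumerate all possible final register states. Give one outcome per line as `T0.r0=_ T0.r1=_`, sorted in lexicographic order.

outcome vector order: (T0.r0,T0.r1)
|TSO outcomes| = 3

T0.r0=0 T0.r1=0
T0.r0=0 T0.r1=1
T0.r0=1 T0.r1=1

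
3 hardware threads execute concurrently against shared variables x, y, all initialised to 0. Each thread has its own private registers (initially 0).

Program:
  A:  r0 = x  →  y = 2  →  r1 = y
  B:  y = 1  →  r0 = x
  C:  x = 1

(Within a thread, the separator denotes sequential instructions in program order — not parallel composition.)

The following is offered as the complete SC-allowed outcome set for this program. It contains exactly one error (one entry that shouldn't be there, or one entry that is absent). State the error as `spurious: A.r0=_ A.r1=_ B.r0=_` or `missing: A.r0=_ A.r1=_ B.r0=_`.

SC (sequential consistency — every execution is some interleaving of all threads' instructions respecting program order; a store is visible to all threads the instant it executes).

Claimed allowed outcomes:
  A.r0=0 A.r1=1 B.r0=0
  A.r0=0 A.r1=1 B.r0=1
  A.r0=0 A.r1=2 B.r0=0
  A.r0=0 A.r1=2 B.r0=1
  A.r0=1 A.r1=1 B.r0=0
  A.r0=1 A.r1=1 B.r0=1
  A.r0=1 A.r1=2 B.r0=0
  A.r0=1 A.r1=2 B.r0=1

spurious: A.r0=1 A.r1=1 B.r0=0

outcome vector order: (A.r0,A.r1,B.r0)
[SC] allowed = {0/1/0, 0/1/1, 0/2/0, 0/2/1, 1/1/1, 1/2/0, 1/2/1}
claimed∖SC = {1/1/0}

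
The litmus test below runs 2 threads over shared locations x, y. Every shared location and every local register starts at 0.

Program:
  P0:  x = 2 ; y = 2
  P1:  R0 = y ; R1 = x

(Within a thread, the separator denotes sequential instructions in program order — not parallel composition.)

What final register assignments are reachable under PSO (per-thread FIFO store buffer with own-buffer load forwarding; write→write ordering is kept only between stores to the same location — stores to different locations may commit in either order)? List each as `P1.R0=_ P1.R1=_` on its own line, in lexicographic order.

P1.R0=0 P1.R1=0
P1.R0=0 P1.R1=2
P1.R0=2 P1.R1=0
P1.R0=2 P1.R1=2

outcome vector order: (P1.R0,P1.R1)
|PSO outcomes| = 4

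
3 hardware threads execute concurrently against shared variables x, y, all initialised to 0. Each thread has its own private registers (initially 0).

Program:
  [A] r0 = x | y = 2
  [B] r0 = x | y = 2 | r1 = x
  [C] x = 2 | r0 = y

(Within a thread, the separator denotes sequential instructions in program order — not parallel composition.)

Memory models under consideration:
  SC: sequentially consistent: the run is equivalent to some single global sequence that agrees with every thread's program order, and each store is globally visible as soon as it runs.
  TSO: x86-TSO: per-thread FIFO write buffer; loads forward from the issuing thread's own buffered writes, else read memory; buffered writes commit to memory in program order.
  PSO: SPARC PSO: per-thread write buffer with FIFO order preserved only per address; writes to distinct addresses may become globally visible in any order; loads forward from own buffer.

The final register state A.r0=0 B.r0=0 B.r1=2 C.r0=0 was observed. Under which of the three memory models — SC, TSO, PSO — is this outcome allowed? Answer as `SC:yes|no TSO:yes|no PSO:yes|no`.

outcome vector order: (A.r0,B.r0,B.r1,C.r0)
under SC → 0002 0020 0022 0220 0222 2002 2020 2022 2220 2222
under TSO → 0000 0002 0020 0022 0220 0222 2000 2002 2020 2022 2220 2222
under PSO → 0000 0002 0020 0022 0220 0222 2000 2002 2020 2022 2220 2222
target 0020 ∈ {SC,TSO,PSO}

SC:yes TSO:yes PSO:yes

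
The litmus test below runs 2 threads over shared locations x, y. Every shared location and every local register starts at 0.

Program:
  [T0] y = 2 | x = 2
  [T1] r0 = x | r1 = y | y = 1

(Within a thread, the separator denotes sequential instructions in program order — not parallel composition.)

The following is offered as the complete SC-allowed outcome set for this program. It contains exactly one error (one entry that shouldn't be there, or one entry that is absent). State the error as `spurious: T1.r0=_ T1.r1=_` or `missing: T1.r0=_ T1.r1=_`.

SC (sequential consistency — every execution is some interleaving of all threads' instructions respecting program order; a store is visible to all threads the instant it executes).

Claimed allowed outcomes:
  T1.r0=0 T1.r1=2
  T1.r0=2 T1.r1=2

missing: T1.r0=0 T1.r1=0

outcome vector order: (T1.r0,T1.r1)
[SC] allowed = {(0,0), (0,2), (2,2)}
SC∖claimed = {(0,0)}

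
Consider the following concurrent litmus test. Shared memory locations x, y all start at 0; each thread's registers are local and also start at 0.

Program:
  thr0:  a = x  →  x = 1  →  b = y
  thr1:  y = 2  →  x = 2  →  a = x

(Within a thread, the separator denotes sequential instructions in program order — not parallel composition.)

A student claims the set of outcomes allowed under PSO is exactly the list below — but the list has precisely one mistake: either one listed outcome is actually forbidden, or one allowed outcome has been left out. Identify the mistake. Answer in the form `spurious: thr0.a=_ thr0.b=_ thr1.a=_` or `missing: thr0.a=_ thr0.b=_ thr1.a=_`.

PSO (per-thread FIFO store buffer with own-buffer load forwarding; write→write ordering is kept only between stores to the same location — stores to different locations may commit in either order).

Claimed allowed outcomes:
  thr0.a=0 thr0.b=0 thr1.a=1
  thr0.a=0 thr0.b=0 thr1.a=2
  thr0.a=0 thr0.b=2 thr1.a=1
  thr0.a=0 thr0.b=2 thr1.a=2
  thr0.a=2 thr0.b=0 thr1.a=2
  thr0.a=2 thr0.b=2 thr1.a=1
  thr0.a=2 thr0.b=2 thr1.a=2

outcome vector order: (thr0.a,thr0.b,thr1.a)
under PSO → (0,0,1); (0,0,2); (0,2,1); (0,2,2); (2,0,1); (2,0,2); (2,2,1); (2,2,2)
PSO∖claimed = {(2,0,1)}

missing: thr0.a=2 thr0.b=0 thr1.a=1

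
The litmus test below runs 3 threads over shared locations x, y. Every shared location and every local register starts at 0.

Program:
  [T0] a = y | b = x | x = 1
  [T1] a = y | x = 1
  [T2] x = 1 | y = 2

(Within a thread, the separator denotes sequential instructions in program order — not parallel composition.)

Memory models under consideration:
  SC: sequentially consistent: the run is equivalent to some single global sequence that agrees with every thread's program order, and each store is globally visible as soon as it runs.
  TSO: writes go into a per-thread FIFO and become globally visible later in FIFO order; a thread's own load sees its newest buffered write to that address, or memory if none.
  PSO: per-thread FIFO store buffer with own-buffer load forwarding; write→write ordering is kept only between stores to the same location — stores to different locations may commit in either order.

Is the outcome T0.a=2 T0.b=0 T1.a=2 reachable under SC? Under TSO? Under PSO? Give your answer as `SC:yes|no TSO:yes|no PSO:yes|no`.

outcome vector order: (T0.a,T0.b,T1.a)
SC: 6 outcomes — {000 002 010 012 210 212}
TSO: 6 outcomes — {000 002 010 012 210 212}
PSO: 8 outcomes — {000 002 010 012 200 202 210 212}
target 202 ∈ {PSO}

SC:no TSO:no PSO:yes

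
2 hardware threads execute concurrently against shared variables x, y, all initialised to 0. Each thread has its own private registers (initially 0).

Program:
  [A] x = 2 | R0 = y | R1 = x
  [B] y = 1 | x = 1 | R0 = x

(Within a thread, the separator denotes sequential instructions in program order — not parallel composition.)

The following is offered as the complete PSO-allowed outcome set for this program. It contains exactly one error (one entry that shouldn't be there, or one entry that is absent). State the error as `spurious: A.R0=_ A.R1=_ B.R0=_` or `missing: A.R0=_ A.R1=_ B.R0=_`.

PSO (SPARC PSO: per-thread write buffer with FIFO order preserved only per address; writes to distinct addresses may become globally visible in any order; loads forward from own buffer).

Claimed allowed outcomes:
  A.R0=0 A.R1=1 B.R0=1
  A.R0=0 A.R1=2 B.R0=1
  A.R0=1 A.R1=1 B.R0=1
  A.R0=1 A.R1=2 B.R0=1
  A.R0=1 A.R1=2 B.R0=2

outcome vector order: (A.R0,A.R1,B.R0)
PSO: 6 outcomes — {011 021 022 111 121 122}
PSO∖claimed = {022}

missing: A.R0=0 A.R1=2 B.R0=2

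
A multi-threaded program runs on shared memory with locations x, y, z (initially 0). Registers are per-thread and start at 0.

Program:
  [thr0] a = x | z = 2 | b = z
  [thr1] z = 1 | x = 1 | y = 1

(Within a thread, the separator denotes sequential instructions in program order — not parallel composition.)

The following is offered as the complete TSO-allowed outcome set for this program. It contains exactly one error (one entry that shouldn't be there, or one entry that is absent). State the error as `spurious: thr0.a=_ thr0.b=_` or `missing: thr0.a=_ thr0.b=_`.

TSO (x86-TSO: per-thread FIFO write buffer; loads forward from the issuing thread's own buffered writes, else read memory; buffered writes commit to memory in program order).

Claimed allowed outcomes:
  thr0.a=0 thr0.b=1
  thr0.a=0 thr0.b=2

outcome vector order: (thr0.a,thr0.b)
under TSO → 01, 02, 12
TSO∖claimed = {12}

missing: thr0.a=1 thr0.b=2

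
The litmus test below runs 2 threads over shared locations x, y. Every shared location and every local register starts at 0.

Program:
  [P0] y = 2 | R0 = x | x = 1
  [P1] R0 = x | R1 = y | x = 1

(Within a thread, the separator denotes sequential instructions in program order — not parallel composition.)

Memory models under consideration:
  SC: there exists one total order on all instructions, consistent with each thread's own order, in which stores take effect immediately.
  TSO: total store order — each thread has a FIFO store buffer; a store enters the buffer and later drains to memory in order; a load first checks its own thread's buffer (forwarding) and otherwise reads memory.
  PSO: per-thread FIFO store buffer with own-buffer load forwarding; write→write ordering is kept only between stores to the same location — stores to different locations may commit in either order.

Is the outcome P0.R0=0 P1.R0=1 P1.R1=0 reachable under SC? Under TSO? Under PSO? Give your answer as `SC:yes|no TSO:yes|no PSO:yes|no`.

outcome vector order: (P0.R0,P1.R0,P1.R1)
under SC → 0/0/0, 0/0/2, 0/1/2, 1/0/0, 1/0/2
under TSO → 0/0/0, 0/0/2, 0/1/2, 1/0/0, 1/0/2
under PSO → 0/0/0, 0/0/2, 0/1/0, 0/1/2, 1/0/0, 1/0/2
target 0/1/0 ∈ {PSO}

SC:no TSO:no PSO:yes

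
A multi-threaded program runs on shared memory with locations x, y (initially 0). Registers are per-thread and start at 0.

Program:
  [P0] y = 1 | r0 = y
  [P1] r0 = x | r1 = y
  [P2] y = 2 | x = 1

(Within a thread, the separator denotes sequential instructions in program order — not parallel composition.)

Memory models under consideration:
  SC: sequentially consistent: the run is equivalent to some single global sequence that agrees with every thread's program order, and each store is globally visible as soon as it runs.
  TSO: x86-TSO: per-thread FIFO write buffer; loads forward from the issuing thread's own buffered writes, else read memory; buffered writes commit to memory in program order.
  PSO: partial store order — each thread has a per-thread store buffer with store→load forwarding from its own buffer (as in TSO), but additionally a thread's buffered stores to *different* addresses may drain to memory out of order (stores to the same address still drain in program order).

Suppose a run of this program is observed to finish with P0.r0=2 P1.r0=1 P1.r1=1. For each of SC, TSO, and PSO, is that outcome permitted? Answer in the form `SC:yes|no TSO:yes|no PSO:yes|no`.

outcome vector order: (P0.r0,P1.r0,P1.r1)
SC: 9 outcomes — {100, 101, 102, 111, 112, 200, 201, 202, 212}
TSO: 9 outcomes — {100, 101, 102, 111, 112, 200, 201, 202, 212}
PSO: 12 outcomes — {100, 101, 102, 110, 111, 112, 200, 201, 202, 210, 211, 212}
target 211 ∈ {PSO}

SC:no TSO:no PSO:yes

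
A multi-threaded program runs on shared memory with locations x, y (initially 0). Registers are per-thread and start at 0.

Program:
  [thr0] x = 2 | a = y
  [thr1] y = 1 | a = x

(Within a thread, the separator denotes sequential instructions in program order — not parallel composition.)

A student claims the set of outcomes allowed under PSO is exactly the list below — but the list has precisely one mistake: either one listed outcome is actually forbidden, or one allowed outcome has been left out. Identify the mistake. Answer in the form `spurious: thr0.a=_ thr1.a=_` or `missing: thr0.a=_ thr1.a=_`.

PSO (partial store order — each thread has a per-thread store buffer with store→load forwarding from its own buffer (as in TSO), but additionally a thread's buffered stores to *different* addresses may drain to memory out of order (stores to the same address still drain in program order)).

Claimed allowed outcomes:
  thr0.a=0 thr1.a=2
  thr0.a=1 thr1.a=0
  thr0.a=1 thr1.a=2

outcome vector order: (thr0.a,thr1.a)
PSO (4): <0 0> <0 2> <1 0> <1 2>
PSO∖claimed = {<0 0>}

missing: thr0.a=0 thr1.a=0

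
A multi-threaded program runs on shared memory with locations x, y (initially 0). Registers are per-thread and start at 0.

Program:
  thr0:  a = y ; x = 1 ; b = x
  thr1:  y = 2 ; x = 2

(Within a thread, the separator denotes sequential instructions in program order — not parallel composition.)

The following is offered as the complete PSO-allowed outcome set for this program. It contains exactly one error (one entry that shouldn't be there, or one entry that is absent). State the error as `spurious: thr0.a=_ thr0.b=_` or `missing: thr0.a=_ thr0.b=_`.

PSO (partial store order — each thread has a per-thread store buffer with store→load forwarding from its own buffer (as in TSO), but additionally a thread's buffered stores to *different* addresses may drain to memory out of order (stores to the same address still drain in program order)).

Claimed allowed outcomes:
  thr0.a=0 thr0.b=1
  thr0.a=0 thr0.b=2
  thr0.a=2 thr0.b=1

outcome vector order: (thr0.a,thr0.b)
[PSO] allowed = {(0,1) (0,2) (2,1) (2,2)}
PSO∖claimed = {(2,2)}

missing: thr0.a=2 thr0.b=2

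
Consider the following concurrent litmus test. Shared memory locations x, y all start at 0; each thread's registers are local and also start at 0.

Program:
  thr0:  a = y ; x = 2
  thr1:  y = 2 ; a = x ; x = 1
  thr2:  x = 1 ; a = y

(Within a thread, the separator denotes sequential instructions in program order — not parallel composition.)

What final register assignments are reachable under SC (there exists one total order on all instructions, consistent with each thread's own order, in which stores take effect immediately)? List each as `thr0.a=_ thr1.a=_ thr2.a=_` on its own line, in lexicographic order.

thr0.a=0 thr1.a=0 thr2.a=2
thr0.a=0 thr1.a=1 thr2.a=0
thr0.a=0 thr1.a=1 thr2.a=2
thr0.a=0 thr1.a=2 thr2.a=0
thr0.a=0 thr1.a=2 thr2.a=2
thr0.a=2 thr1.a=0 thr2.a=2
thr0.a=2 thr1.a=1 thr2.a=0
thr0.a=2 thr1.a=1 thr2.a=2
thr0.a=2 thr1.a=2 thr2.a=0
thr0.a=2 thr1.a=2 thr2.a=2

outcome vector order: (thr0.a,thr1.a,thr2.a)
|SC outcomes| = 10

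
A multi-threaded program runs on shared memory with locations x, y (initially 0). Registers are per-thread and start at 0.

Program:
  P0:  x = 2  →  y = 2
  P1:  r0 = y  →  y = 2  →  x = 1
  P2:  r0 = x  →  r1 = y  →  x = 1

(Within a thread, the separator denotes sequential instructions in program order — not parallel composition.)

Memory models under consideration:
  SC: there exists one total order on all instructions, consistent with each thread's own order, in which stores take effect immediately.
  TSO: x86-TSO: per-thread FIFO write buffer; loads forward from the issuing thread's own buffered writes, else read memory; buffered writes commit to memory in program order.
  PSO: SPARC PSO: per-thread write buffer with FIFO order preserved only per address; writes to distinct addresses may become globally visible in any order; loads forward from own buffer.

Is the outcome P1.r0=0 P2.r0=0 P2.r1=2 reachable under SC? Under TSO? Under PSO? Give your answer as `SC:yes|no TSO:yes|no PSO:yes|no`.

outcome vector order: (P1.r0,P2.r0,P2.r1)
SC (10): 0/0/0; 0/0/2; 0/1/2; 0/2/0; 0/2/2; 2/0/0; 2/0/2; 2/1/2; 2/2/0; 2/2/2
TSO (10): 0/0/0; 0/0/2; 0/1/2; 0/2/0; 0/2/2; 2/0/0; 2/0/2; 2/1/2; 2/2/0; 2/2/2
PSO (11): 0/0/0; 0/0/2; 0/1/0; 0/1/2; 0/2/0; 0/2/2; 2/0/0; 2/0/2; 2/1/2; 2/2/0; 2/2/2
target 0/0/2 ∈ {SC,TSO,PSO}

SC:yes TSO:yes PSO:yes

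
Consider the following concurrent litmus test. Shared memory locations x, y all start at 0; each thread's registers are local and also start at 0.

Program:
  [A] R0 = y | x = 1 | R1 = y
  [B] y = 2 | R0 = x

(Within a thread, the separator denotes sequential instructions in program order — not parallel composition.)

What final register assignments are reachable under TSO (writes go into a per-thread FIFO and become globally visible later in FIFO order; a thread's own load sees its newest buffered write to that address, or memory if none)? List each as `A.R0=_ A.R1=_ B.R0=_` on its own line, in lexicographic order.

A.R0=0 A.R1=0 B.R0=0
A.R0=0 A.R1=0 B.R0=1
A.R0=0 A.R1=2 B.R0=0
A.R0=0 A.R1=2 B.R0=1
A.R0=2 A.R1=2 B.R0=0
A.R0=2 A.R1=2 B.R0=1

outcome vector order: (A.R0,A.R1,B.R0)
|TSO outcomes| = 6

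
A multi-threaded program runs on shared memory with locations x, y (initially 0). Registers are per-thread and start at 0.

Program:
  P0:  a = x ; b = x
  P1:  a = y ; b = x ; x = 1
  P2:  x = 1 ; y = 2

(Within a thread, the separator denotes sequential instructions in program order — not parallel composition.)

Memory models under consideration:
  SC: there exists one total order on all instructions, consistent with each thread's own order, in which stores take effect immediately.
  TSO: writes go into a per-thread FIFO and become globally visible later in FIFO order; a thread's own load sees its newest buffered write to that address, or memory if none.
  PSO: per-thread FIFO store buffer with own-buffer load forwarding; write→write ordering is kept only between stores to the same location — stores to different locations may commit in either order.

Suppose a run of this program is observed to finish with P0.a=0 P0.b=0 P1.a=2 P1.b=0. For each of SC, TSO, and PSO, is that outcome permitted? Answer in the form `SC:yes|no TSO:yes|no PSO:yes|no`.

outcome vector order: (P0.a,P0.b,P1.a,P1.b)
under SC → 0000; 0001; 0021; 0100; 0101; 0121; 1100; 1101; 1121
under TSO → 0000; 0001; 0021; 0100; 0101; 0121; 1100; 1101; 1121
under PSO → 0000; 0001; 0020; 0021; 0100; 0101; 0120; 0121; 1100; 1101; 1120; 1121
target 0020 ∈ {PSO}

SC:no TSO:no PSO:yes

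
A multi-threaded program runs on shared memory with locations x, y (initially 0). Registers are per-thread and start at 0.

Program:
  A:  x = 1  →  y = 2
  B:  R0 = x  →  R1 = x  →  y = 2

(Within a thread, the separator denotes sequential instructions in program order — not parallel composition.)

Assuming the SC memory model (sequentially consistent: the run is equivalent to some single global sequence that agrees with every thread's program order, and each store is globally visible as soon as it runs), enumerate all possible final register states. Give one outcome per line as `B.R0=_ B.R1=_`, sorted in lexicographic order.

outcome vector order: (B.R0,B.R1)
|SC outcomes| = 3

B.R0=0 B.R1=0
B.R0=0 B.R1=1
B.R0=1 B.R1=1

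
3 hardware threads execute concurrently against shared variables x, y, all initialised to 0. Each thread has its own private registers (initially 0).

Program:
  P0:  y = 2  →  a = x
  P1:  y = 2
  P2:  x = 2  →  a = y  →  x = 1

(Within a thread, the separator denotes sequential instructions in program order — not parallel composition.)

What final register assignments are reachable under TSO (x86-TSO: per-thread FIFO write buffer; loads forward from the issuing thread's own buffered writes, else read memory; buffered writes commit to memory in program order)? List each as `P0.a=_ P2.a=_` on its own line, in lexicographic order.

outcome vector order: (P0.a,P2.a)
|TSO outcomes| = 6

P0.a=0 P2.a=0
P0.a=0 P2.a=2
P0.a=1 P2.a=0
P0.a=1 P2.a=2
P0.a=2 P2.a=0
P0.a=2 P2.a=2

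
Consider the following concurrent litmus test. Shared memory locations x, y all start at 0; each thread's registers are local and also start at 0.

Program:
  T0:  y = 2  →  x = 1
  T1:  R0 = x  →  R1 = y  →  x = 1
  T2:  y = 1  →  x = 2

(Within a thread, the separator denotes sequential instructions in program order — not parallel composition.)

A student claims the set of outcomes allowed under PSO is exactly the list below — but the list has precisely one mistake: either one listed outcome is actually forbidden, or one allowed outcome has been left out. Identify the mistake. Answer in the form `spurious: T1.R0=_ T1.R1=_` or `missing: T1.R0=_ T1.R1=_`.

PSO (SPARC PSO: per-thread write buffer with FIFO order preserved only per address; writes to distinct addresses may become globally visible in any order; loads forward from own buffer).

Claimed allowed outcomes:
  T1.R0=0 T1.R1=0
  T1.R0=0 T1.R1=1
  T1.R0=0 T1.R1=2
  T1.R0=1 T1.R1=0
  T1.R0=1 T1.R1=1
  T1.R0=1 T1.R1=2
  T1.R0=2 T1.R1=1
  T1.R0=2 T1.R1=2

outcome vector order: (T1.R0,T1.R1)
PSO (9): 00; 01; 02; 10; 11; 12; 20; 21; 22
PSO∖claimed = {20}

missing: T1.R0=2 T1.R1=0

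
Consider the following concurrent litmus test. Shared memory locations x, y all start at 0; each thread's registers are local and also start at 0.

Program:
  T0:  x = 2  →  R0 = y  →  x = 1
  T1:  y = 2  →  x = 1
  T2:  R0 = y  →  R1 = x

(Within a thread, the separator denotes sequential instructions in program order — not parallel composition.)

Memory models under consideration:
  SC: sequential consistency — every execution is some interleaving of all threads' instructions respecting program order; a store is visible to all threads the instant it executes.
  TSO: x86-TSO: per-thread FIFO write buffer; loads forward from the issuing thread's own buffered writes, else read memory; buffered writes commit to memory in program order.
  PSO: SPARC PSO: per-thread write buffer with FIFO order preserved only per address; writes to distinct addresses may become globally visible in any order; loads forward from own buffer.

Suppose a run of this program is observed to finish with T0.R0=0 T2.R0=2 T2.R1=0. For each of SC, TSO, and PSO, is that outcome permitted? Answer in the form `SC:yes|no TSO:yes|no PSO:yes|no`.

SC:no TSO:yes PSO:yes

outcome vector order: (T0.R0,T2.R0,T2.R1)
SC: 11 outcomes — {(0,0,0) (0,0,1) (0,0,2) (0,2,1) (0,2,2) (2,0,0) (2,0,1) (2,0,2) (2,2,0) (2,2,1) (2,2,2)}
TSO: 12 outcomes — {(0,0,0) (0,0,1) (0,0,2) (0,2,0) (0,2,1) (0,2,2) (2,0,0) (2,0,1) (2,0,2) (2,2,0) (2,2,1) (2,2,2)}
PSO: 12 outcomes — {(0,0,0) (0,0,1) (0,0,2) (0,2,0) (0,2,1) (0,2,2) (2,0,0) (2,0,1) (2,0,2) (2,2,0) (2,2,1) (2,2,2)}
target (0,2,0) ∈ {TSO,PSO}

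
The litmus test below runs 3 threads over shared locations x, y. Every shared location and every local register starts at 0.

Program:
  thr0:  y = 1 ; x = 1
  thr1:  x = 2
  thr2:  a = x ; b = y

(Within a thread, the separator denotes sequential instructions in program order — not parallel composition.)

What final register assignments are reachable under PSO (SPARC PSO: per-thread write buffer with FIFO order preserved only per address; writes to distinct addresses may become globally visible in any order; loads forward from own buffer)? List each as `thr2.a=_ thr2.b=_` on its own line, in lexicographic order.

thr2.a=0 thr2.b=0
thr2.a=0 thr2.b=1
thr2.a=1 thr2.b=0
thr2.a=1 thr2.b=1
thr2.a=2 thr2.b=0
thr2.a=2 thr2.b=1

outcome vector order: (thr2.a,thr2.b)
|PSO outcomes| = 6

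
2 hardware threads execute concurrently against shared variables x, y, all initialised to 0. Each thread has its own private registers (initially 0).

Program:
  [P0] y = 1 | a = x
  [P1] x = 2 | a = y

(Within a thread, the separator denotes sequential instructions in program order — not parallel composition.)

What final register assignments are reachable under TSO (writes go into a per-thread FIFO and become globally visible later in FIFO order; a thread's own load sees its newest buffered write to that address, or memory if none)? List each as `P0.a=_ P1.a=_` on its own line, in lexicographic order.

P0.a=0 P1.a=0
P0.a=0 P1.a=1
P0.a=2 P1.a=0
P0.a=2 P1.a=1

outcome vector order: (P0.a,P1.a)
|TSO outcomes| = 4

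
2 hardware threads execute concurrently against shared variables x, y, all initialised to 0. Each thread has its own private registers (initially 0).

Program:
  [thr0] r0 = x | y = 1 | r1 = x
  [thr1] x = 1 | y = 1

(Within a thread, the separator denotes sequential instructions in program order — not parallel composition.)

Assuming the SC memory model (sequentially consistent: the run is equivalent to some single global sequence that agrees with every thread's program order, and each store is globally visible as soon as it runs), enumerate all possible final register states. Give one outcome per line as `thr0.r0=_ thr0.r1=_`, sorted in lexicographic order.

thr0.r0=0 thr0.r1=0
thr0.r0=0 thr0.r1=1
thr0.r0=1 thr0.r1=1

outcome vector order: (thr0.r0,thr0.r1)
|SC outcomes| = 3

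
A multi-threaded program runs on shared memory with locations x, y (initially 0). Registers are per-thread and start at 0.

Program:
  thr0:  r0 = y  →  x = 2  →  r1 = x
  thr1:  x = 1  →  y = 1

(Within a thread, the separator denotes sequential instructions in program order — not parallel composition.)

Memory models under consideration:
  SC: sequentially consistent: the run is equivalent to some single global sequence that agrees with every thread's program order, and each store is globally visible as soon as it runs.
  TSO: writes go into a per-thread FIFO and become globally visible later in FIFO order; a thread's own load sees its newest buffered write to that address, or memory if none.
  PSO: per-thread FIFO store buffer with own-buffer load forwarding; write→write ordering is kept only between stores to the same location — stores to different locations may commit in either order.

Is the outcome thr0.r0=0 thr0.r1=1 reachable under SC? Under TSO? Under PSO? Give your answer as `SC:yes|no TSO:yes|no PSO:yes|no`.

SC:yes TSO:yes PSO:yes

outcome vector order: (thr0.r0,thr0.r1)
SC (3): <0 1>; <0 2>; <1 2>
TSO (3): <0 1>; <0 2>; <1 2>
PSO (4): <0 1>; <0 2>; <1 1>; <1 2>
target <0 1> ∈ {SC,TSO,PSO}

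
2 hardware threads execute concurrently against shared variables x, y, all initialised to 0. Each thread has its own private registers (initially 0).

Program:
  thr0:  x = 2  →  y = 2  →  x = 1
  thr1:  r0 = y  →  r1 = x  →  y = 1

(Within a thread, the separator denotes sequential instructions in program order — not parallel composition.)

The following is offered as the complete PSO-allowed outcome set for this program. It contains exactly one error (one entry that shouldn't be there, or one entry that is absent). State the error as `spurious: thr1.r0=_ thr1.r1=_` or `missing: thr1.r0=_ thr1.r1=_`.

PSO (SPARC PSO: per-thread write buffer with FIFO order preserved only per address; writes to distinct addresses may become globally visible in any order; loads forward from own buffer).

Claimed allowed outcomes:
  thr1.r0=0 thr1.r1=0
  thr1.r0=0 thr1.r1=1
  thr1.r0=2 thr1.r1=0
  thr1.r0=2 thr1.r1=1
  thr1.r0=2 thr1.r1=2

missing: thr1.r0=0 thr1.r1=2

outcome vector order: (thr1.r0,thr1.r1)
PSO: 6 outcomes — {(0,0), (0,1), (0,2), (2,0), (2,1), (2,2)}
PSO∖claimed = {(0,2)}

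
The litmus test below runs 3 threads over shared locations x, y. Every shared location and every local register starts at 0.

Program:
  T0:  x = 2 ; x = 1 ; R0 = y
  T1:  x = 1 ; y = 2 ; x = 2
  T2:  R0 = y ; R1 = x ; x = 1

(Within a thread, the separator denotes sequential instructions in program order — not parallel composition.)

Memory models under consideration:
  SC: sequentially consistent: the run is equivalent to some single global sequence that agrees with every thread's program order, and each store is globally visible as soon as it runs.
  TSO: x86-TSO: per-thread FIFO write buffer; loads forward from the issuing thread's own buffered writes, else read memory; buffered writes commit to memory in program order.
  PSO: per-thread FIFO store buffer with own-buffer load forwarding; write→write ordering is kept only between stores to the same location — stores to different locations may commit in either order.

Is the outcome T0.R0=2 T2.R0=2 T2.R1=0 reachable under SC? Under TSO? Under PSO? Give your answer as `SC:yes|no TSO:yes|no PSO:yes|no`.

SC:no TSO:no PSO:yes

outcome vector order: (T0.R0,T2.R0,T2.R1)
SC: 10 outcomes — {0/0/0 0/0/1 0/0/2 0/2/1 0/2/2 2/0/0 2/0/1 2/0/2 2/2/1 2/2/2}
TSO: 10 outcomes — {0/0/0 0/0/1 0/0/2 0/2/1 0/2/2 2/0/0 2/0/1 2/0/2 2/2/1 2/2/2}
PSO: 12 outcomes — {0/0/0 0/0/1 0/0/2 0/2/0 0/2/1 0/2/2 2/0/0 2/0/1 2/0/2 2/2/0 2/2/1 2/2/2}
target 2/2/0 ∈ {PSO}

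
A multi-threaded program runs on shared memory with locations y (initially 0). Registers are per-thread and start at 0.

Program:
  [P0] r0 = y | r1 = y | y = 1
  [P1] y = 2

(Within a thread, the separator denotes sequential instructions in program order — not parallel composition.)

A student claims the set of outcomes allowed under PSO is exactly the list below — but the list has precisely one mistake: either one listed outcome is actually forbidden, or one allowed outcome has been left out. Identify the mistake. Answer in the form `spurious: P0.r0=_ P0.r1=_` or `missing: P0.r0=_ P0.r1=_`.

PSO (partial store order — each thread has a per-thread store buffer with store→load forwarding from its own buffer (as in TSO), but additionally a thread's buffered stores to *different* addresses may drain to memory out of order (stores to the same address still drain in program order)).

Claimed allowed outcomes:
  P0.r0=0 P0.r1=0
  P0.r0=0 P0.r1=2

missing: P0.r0=2 P0.r1=2

outcome vector order: (P0.r0,P0.r1)
PSO: 3 outcomes — {00, 02, 22}
PSO∖claimed = {22}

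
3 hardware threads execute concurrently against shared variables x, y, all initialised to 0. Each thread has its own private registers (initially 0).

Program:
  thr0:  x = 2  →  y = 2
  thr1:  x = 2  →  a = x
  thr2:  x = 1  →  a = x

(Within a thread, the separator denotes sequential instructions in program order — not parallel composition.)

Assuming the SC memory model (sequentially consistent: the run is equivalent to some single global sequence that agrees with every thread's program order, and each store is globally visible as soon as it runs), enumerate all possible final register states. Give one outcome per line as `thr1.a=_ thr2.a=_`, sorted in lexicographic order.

outcome vector order: (thr1.a,thr2.a)
|SC outcomes| = 4

thr1.a=1 thr2.a=1
thr1.a=1 thr2.a=2
thr1.a=2 thr2.a=1
thr1.a=2 thr2.a=2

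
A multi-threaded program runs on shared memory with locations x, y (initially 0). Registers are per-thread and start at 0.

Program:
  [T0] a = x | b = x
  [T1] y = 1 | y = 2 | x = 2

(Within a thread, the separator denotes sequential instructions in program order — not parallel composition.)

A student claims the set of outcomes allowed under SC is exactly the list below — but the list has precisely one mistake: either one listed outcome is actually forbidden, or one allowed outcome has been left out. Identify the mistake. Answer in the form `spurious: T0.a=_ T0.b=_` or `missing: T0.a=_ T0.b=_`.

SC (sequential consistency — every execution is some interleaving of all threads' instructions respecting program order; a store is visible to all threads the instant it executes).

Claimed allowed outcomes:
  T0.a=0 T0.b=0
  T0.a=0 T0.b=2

missing: T0.a=2 T0.b=2

outcome vector order: (T0.a,T0.b)
under SC → (0,0), (0,2), (2,2)
SC∖claimed = {(2,2)}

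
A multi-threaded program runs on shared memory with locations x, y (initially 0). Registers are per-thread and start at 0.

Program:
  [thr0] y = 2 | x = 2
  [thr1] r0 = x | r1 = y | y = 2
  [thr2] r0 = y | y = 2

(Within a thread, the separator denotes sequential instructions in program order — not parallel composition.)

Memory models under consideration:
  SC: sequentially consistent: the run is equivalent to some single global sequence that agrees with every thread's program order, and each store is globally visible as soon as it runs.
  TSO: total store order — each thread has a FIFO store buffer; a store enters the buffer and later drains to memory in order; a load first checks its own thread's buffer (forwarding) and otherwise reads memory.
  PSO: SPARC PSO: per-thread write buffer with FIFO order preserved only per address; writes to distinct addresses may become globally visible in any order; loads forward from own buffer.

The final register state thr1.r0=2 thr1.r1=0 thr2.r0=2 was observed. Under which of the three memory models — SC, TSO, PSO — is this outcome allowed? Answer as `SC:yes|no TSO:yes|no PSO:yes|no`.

outcome vector order: (thr1.r0,thr1.r1,thr2.r0)
SC (6): (0,0,0); (0,0,2); (0,2,0); (0,2,2); (2,2,0); (2,2,2)
TSO (6): (0,0,0); (0,0,2); (0,2,0); (0,2,2); (2,2,0); (2,2,2)
PSO (8): (0,0,0); (0,0,2); (0,2,0); (0,2,2); (2,0,0); (2,0,2); (2,2,0); (2,2,2)
target (2,0,2) ∈ {PSO}

SC:no TSO:no PSO:yes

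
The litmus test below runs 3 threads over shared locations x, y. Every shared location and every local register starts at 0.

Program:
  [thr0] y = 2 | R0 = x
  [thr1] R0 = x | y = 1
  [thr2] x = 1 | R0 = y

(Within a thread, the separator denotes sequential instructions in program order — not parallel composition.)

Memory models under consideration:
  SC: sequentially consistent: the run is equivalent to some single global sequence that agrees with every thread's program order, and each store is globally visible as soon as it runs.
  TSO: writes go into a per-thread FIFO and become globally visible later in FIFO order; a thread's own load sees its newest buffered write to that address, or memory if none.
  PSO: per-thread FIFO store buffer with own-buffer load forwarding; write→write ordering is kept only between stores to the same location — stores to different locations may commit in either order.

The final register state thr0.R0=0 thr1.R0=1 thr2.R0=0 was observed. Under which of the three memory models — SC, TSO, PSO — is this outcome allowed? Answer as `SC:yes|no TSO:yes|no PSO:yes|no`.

SC:no TSO:yes PSO:yes

outcome vector order: (thr0.R0,thr1.R0,thr2.R0)
[SC] allowed = {001 002 011 012 100 101 102 110 111 112}
[TSO] allowed = {000 001 002 010 011 012 100 101 102 110 111 112}
[PSO] allowed = {000 001 002 010 011 012 100 101 102 110 111 112}
target 010 ∈ {TSO,PSO}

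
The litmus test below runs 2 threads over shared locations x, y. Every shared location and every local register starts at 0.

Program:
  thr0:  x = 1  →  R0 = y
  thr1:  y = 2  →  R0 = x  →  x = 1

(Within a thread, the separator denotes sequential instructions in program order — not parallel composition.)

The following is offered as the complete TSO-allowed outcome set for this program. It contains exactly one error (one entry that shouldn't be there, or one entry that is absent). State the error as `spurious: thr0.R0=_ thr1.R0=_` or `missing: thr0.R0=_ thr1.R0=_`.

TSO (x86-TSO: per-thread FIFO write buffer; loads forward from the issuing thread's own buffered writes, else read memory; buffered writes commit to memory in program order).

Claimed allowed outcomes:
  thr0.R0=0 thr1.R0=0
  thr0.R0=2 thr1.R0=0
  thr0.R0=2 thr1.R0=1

missing: thr0.R0=0 thr1.R0=1

outcome vector order: (thr0.R0,thr1.R0)
under TSO → (0,0), (0,1), (2,0), (2,1)
TSO∖claimed = {(0,1)}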